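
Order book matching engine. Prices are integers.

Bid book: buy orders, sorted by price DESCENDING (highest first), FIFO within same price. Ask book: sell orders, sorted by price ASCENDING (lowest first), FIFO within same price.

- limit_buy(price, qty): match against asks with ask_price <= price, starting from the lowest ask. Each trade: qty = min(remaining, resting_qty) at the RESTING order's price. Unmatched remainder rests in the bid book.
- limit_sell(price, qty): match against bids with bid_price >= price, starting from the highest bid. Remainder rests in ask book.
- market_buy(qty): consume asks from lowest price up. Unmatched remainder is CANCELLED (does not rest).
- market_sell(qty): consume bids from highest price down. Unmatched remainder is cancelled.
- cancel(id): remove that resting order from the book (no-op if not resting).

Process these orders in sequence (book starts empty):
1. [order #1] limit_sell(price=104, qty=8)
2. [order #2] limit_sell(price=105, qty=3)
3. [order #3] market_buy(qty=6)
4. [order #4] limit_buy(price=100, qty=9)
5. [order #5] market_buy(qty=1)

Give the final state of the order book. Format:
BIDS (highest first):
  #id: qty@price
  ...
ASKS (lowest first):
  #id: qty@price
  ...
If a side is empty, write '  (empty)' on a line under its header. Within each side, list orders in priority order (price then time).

Answer: BIDS (highest first):
  #4: 9@100
ASKS (lowest first):
  #1: 1@104
  #2: 3@105

Derivation:
After op 1 [order #1] limit_sell(price=104, qty=8): fills=none; bids=[-] asks=[#1:8@104]
After op 2 [order #2] limit_sell(price=105, qty=3): fills=none; bids=[-] asks=[#1:8@104 #2:3@105]
After op 3 [order #3] market_buy(qty=6): fills=#3x#1:6@104; bids=[-] asks=[#1:2@104 #2:3@105]
After op 4 [order #4] limit_buy(price=100, qty=9): fills=none; bids=[#4:9@100] asks=[#1:2@104 #2:3@105]
After op 5 [order #5] market_buy(qty=1): fills=#5x#1:1@104; bids=[#4:9@100] asks=[#1:1@104 #2:3@105]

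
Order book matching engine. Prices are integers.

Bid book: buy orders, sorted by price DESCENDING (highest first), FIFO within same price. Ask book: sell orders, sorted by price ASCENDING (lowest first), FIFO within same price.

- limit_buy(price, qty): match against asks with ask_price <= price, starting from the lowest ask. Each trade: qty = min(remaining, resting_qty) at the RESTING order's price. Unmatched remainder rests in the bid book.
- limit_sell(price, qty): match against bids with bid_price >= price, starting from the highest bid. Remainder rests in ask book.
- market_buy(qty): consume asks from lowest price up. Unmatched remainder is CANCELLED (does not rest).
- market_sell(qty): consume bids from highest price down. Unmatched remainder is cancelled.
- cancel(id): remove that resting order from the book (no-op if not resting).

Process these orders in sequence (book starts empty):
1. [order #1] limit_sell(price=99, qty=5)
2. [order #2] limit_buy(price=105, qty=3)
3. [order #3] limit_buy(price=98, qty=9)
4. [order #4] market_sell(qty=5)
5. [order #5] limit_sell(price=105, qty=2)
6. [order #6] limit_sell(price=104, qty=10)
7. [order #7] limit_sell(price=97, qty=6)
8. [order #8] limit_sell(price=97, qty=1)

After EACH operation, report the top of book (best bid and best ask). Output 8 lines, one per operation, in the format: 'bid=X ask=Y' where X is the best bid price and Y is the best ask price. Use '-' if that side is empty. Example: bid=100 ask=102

Answer: bid=- ask=99
bid=- ask=99
bid=98 ask=99
bid=98 ask=99
bid=98 ask=99
bid=98 ask=99
bid=- ask=97
bid=- ask=97

Derivation:
After op 1 [order #1] limit_sell(price=99, qty=5): fills=none; bids=[-] asks=[#1:5@99]
After op 2 [order #2] limit_buy(price=105, qty=3): fills=#2x#1:3@99; bids=[-] asks=[#1:2@99]
After op 3 [order #3] limit_buy(price=98, qty=9): fills=none; bids=[#3:9@98] asks=[#1:2@99]
After op 4 [order #4] market_sell(qty=5): fills=#3x#4:5@98; bids=[#3:4@98] asks=[#1:2@99]
After op 5 [order #5] limit_sell(price=105, qty=2): fills=none; bids=[#3:4@98] asks=[#1:2@99 #5:2@105]
After op 6 [order #6] limit_sell(price=104, qty=10): fills=none; bids=[#3:4@98] asks=[#1:2@99 #6:10@104 #5:2@105]
After op 7 [order #7] limit_sell(price=97, qty=6): fills=#3x#7:4@98; bids=[-] asks=[#7:2@97 #1:2@99 #6:10@104 #5:2@105]
After op 8 [order #8] limit_sell(price=97, qty=1): fills=none; bids=[-] asks=[#7:2@97 #8:1@97 #1:2@99 #6:10@104 #5:2@105]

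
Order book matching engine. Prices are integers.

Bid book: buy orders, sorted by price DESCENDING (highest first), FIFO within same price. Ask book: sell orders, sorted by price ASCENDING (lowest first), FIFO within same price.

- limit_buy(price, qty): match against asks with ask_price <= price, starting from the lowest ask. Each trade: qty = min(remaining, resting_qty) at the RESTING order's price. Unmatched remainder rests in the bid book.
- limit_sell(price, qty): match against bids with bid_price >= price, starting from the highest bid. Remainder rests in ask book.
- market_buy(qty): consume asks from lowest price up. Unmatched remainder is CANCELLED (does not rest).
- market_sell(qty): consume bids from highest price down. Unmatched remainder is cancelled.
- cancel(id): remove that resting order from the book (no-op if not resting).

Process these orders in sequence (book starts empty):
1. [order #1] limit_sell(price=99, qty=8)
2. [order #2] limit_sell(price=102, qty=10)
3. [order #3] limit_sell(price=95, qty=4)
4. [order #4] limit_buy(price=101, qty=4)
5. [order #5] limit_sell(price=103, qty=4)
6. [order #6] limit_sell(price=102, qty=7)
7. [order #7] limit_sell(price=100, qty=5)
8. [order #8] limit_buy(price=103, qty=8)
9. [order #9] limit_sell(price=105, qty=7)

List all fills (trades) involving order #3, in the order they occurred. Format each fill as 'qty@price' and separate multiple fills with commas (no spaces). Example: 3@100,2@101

Answer: 4@95

Derivation:
After op 1 [order #1] limit_sell(price=99, qty=8): fills=none; bids=[-] asks=[#1:8@99]
After op 2 [order #2] limit_sell(price=102, qty=10): fills=none; bids=[-] asks=[#1:8@99 #2:10@102]
After op 3 [order #3] limit_sell(price=95, qty=4): fills=none; bids=[-] asks=[#3:4@95 #1:8@99 #2:10@102]
After op 4 [order #4] limit_buy(price=101, qty=4): fills=#4x#3:4@95; bids=[-] asks=[#1:8@99 #2:10@102]
After op 5 [order #5] limit_sell(price=103, qty=4): fills=none; bids=[-] asks=[#1:8@99 #2:10@102 #5:4@103]
After op 6 [order #6] limit_sell(price=102, qty=7): fills=none; bids=[-] asks=[#1:8@99 #2:10@102 #6:7@102 #5:4@103]
After op 7 [order #7] limit_sell(price=100, qty=5): fills=none; bids=[-] asks=[#1:8@99 #7:5@100 #2:10@102 #6:7@102 #5:4@103]
After op 8 [order #8] limit_buy(price=103, qty=8): fills=#8x#1:8@99; bids=[-] asks=[#7:5@100 #2:10@102 #6:7@102 #5:4@103]
After op 9 [order #9] limit_sell(price=105, qty=7): fills=none; bids=[-] asks=[#7:5@100 #2:10@102 #6:7@102 #5:4@103 #9:7@105]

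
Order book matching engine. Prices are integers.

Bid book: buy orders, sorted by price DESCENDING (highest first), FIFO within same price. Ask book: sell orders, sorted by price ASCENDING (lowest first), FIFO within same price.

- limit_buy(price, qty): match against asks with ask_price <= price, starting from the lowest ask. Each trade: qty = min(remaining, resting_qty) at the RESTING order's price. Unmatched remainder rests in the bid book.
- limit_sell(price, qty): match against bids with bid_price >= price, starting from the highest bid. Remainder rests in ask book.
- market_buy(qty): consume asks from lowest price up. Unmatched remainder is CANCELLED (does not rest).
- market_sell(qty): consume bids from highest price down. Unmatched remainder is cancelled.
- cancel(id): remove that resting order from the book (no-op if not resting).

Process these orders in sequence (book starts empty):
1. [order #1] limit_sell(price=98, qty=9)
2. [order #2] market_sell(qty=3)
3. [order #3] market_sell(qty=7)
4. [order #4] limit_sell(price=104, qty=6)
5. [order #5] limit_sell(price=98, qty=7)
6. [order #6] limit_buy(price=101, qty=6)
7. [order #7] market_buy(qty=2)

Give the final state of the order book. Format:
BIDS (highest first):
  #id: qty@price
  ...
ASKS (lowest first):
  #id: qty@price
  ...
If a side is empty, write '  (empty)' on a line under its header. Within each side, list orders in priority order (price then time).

Answer: BIDS (highest first):
  (empty)
ASKS (lowest first):
  #1: 1@98
  #5: 7@98
  #4: 6@104

Derivation:
After op 1 [order #1] limit_sell(price=98, qty=9): fills=none; bids=[-] asks=[#1:9@98]
After op 2 [order #2] market_sell(qty=3): fills=none; bids=[-] asks=[#1:9@98]
After op 3 [order #3] market_sell(qty=7): fills=none; bids=[-] asks=[#1:9@98]
After op 4 [order #4] limit_sell(price=104, qty=6): fills=none; bids=[-] asks=[#1:9@98 #4:6@104]
After op 5 [order #5] limit_sell(price=98, qty=7): fills=none; bids=[-] asks=[#1:9@98 #5:7@98 #4:6@104]
After op 6 [order #6] limit_buy(price=101, qty=6): fills=#6x#1:6@98; bids=[-] asks=[#1:3@98 #5:7@98 #4:6@104]
After op 7 [order #7] market_buy(qty=2): fills=#7x#1:2@98; bids=[-] asks=[#1:1@98 #5:7@98 #4:6@104]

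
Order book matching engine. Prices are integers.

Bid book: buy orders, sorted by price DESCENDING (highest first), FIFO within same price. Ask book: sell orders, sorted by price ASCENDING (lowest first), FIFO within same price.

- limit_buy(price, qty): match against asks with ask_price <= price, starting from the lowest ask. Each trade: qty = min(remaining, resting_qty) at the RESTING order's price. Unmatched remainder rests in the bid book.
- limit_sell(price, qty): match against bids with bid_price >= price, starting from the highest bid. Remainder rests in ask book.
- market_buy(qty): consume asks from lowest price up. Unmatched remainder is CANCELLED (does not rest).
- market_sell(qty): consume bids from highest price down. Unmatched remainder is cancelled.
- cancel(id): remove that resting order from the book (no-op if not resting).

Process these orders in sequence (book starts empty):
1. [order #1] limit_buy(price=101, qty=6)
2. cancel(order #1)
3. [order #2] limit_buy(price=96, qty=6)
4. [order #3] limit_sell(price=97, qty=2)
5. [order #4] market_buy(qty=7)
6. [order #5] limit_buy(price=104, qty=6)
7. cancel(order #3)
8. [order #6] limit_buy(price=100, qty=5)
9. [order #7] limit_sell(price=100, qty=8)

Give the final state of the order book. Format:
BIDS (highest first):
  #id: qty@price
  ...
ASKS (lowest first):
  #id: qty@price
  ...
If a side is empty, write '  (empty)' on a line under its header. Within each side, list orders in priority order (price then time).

Answer: BIDS (highest first):
  #6: 3@100
  #2: 6@96
ASKS (lowest first):
  (empty)

Derivation:
After op 1 [order #1] limit_buy(price=101, qty=6): fills=none; bids=[#1:6@101] asks=[-]
After op 2 cancel(order #1): fills=none; bids=[-] asks=[-]
After op 3 [order #2] limit_buy(price=96, qty=6): fills=none; bids=[#2:6@96] asks=[-]
After op 4 [order #3] limit_sell(price=97, qty=2): fills=none; bids=[#2:6@96] asks=[#3:2@97]
After op 5 [order #4] market_buy(qty=7): fills=#4x#3:2@97; bids=[#2:6@96] asks=[-]
After op 6 [order #5] limit_buy(price=104, qty=6): fills=none; bids=[#5:6@104 #2:6@96] asks=[-]
After op 7 cancel(order #3): fills=none; bids=[#5:6@104 #2:6@96] asks=[-]
After op 8 [order #6] limit_buy(price=100, qty=5): fills=none; bids=[#5:6@104 #6:5@100 #2:6@96] asks=[-]
After op 9 [order #7] limit_sell(price=100, qty=8): fills=#5x#7:6@104 #6x#7:2@100; bids=[#6:3@100 #2:6@96] asks=[-]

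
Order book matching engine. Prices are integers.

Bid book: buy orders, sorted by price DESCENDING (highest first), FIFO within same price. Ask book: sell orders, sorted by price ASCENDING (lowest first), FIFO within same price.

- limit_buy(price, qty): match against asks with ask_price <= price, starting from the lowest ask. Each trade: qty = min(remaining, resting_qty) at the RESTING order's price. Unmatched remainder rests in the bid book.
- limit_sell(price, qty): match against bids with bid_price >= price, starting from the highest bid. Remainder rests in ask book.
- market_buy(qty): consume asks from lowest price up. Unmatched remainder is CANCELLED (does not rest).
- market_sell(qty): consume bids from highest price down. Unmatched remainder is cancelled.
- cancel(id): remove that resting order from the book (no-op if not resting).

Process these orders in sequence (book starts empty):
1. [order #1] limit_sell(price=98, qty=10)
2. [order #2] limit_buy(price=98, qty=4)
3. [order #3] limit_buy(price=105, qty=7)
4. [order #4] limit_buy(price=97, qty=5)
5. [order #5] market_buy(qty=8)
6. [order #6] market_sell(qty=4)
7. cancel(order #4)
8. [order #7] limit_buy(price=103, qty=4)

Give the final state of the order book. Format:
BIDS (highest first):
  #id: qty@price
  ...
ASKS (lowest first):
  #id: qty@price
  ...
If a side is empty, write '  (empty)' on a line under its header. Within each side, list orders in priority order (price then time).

Answer: BIDS (highest first):
  #7: 4@103
ASKS (lowest first):
  (empty)

Derivation:
After op 1 [order #1] limit_sell(price=98, qty=10): fills=none; bids=[-] asks=[#1:10@98]
After op 2 [order #2] limit_buy(price=98, qty=4): fills=#2x#1:4@98; bids=[-] asks=[#1:6@98]
After op 3 [order #3] limit_buy(price=105, qty=7): fills=#3x#1:6@98; bids=[#3:1@105] asks=[-]
After op 4 [order #4] limit_buy(price=97, qty=5): fills=none; bids=[#3:1@105 #4:5@97] asks=[-]
After op 5 [order #5] market_buy(qty=8): fills=none; bids=[#3:1@105 #4:5@97] asks=[-]
After op 6 [order #6] market_sell(qty=4): fills=#3x#6:1@105 #4x#6:3@97; bids=[#4:2@97] asks=[-]
After op 7 cancel(order #4): fills=none; bids=[-] asks=[-]
After op 8 [order #7] limit_buy(price=103, qty=4): fills=none; bids=[#7:4@103] asks=[-]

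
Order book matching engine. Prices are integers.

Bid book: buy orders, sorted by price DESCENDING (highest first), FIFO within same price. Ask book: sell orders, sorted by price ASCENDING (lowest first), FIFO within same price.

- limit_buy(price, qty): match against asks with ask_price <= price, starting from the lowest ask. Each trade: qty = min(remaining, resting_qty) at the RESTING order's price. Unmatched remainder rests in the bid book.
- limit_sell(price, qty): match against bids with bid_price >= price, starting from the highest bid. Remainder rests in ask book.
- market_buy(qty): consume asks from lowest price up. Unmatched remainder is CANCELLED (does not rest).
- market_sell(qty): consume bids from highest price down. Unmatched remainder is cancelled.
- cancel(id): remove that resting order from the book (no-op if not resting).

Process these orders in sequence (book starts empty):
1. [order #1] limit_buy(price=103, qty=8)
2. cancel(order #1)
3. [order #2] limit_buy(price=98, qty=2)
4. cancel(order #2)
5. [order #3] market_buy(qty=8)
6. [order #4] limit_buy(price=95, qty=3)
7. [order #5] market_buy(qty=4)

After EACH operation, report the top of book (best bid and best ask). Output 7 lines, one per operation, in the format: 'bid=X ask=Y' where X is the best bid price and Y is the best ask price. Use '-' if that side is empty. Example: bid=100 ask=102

After op 1 [order #1] limit_buy(price=103, qty=8): fills=none; bids=[#1:8@103] asks=[-]
After op 2 cancel(order #1): fills=none; bids=[-] asks=[-]
After op 3 [order #2] limit_buy(price=98, qty=2): fills=none; bids=[#2:2@98] asks=[-]
After op 4 cancel(order #2): fills=none; bids=[-] asks=[-]
After op 5 [order #3] market_buy(qty=8): fills=none; bids=[-] asks=[-]
After op 6 [order #4] limit_buy(price=95, qty=3): fills=none; bids=[#4:3@95] asks=[-]
After op 7 [order #5] market_buy(qty=4): fills=none; bids=[#4:3@95] asks=[-]

Answer: bid=103 ask=-
bid=- ask=-
bid=98 ask=-
bid=- ask=-
bid=- ask=-
bid=95 ask=-
bid=95 ask=-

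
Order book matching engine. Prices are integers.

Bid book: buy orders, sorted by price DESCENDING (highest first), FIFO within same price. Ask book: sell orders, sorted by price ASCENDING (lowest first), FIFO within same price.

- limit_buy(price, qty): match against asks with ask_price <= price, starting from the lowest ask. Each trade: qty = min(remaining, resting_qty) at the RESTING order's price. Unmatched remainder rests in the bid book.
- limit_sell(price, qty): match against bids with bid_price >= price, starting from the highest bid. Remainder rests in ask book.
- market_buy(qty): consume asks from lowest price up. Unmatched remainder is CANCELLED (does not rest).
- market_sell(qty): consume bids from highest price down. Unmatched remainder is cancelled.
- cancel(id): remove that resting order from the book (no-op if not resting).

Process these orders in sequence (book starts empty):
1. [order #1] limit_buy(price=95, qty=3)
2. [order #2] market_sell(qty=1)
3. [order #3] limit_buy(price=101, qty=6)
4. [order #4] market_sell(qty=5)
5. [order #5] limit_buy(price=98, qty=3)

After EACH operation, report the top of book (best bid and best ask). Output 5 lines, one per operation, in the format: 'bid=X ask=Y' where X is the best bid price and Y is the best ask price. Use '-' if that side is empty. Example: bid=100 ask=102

Answer: bid=95 ask=-
bid=95 ask=-
bid=101 ask=-
bid=101 ask=-
bid=101 ask=-

Derivation:
After op 1 [order #1] limit_buy(price=95, qty=3): fills=none; bids=[#1:3@95] asks=[-]
After op 2 [order #2] market_sell(qty=1): fills=#1x#2:1@95; bids=[#1:2@95] asks=[-]
After op 3 [order #3] limit_buy(price=101, qty=6): fills=none; bids=[#3:6@101 #1:2@95] asks=[-]
After op 4 [order #4] market_sell(qty=5): fills=#3x#4:5@101; bids=[#3:1@101 #1:2@95] asks=[-]
After op 5 [order #5] limit_buy(price=98, qty=3): fills=none; bids=[#3:1@101 #5:3@98 #1:2@95] asks=[-]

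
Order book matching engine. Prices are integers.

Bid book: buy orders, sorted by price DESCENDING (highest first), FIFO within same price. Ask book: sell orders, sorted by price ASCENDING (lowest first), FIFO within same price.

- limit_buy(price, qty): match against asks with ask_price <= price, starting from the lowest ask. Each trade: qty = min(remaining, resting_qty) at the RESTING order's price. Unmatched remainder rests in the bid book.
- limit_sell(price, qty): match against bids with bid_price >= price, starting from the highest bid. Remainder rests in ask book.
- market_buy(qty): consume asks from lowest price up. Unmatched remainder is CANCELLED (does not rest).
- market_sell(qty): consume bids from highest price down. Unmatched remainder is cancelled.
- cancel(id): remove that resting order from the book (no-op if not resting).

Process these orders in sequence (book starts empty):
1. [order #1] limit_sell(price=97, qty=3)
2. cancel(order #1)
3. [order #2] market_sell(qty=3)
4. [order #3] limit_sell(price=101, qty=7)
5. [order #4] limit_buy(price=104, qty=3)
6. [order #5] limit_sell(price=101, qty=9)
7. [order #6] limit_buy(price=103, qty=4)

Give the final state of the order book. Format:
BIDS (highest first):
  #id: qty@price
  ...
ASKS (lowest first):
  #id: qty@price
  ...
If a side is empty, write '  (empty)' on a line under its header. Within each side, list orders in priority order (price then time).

Answer: BIDS (highest first):
  (empty)
ASKS (lowest first):
  #5: 9@101

Derivation:
After op 1 [order #1] limit_sell(price=97, qty=3): fills=none; bids=[-] asks=[#1:3@97]
After op 2 cancel(order #1): fills=none; bids=[-] asks=[-]
After op 3 [order #2] market_sell(qty=3): fills=none; bids=[-] asks=[-]
After op 4 [order #3] limit_sell(price=101, qty=7): fills=none; bids=[-] asks=[#3:7@101]
After op 5 [order #4] limit_buy(price=104, qty=3): fills=#4x#3:3@101; bids=[-] asks=[#3:4@101]
After op 6 [order #5] limit_sell(price=101, qty=9): fills=none; bids=[-] asks=[#3:4@101 #5:9@101]
After op 7 [order #6] limit_buy(price=103, qty=4): fills=#6x#3:4@101; bids=[-] asks=[#5:9@101]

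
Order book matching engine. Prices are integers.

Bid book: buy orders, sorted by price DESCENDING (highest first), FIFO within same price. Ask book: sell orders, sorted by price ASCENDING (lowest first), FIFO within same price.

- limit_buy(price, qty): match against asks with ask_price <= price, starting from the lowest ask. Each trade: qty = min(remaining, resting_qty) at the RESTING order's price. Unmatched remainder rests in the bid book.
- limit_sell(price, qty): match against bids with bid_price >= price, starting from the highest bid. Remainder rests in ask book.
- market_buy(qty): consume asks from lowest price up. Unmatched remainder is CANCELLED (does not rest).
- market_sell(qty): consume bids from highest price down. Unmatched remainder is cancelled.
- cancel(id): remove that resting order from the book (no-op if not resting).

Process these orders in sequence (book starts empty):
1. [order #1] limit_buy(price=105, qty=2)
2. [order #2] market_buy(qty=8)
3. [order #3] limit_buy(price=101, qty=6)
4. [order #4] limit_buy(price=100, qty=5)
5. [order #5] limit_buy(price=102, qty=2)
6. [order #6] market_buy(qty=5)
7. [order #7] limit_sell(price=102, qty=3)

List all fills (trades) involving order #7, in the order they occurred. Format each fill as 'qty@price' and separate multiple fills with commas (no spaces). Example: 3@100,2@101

After op 1 [order #1] limit_buy(price=105, qty=2): fills=none; bids=[#1:2@105] asks=[-]
After op 2 [order #2] market_buy(qty=8): fills=none; bids=[#1:2@105] asks=[-]
After op 3 [order #3] limit_buy(price=101, qty=6): fills=none; bids=[#1:2@105 #3:6@101] asks=[-]
After op 4 [order #4] limit_buy(price=100, qty=5): fills=none; bids=[#1:2@105 #3:6@101 #4:5@100] asks=[-]
After op 5 [order #5] limit_buy(price=102, qty=2): fills=none; bids=[#1:2@105 #5:2@102 #3:6@101 #4:5@100] asks=[-]
After op 6 [order #6] market_buy(qty=5): fills=none; bids=[#1:2@105 #5:2@102 #3:6@101 #4:5@100] asks=[-]
After op 7 [order #7] limit_sell(price=102, qty=3): fills=#1x#7:2@105 #5x#7:1@102; bids=[#5:1@102 #3:6@101 #4:5@100] asks=[-]

Answer: 2@105,1@102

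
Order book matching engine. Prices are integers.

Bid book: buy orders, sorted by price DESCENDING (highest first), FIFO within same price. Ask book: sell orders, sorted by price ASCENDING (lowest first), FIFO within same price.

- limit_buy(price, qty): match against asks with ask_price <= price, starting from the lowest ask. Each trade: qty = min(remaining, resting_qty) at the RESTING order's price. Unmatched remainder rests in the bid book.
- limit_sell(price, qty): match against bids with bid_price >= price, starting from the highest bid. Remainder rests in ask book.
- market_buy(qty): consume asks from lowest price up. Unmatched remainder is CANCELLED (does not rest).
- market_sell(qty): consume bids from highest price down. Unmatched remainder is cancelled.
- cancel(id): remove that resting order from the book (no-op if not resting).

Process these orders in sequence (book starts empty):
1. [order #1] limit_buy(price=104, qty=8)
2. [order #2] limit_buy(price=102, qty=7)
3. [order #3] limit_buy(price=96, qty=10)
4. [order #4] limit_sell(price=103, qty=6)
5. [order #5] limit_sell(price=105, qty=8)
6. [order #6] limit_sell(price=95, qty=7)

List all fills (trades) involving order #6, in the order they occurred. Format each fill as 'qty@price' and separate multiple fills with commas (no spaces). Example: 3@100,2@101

Answer: 2@104,5@102

Derivation:
After op 1 [order #1] limit_buy(price=104, qty=8): fills=none; bids=[#1:8@104] asks=[-]
After op 2 [order #2] limit_buy(price=102, qty=7): fills=none; bids=[#1:8@104 #2:7@102] asks=[-]
After op 3 [order #3] limit_buy(price=96, qty=10): fills=none; bids=[#1:8@104 #2:7@102 #3:10@96] asks=[-]
After op 4 [order #4] limit_sell(price=103, qty=6): fills=#1x#4:6@104; bids=[#1:2@104 #2:7@102 #3:10@96] asks=[-]
After op 5 [order #5] limit_sell(price=105, qty=8): fills=none; bids=[#1:2@104 #2:7@102 #3:10@96] asks=[#5:8@105]
After op 6 [order #6] limit_sell(price=95, qty=7): fills=#1x#6:2@104 #2x#6:5@102; bids=[#2:2@102 #3:10@96] asks=[#5:8@105]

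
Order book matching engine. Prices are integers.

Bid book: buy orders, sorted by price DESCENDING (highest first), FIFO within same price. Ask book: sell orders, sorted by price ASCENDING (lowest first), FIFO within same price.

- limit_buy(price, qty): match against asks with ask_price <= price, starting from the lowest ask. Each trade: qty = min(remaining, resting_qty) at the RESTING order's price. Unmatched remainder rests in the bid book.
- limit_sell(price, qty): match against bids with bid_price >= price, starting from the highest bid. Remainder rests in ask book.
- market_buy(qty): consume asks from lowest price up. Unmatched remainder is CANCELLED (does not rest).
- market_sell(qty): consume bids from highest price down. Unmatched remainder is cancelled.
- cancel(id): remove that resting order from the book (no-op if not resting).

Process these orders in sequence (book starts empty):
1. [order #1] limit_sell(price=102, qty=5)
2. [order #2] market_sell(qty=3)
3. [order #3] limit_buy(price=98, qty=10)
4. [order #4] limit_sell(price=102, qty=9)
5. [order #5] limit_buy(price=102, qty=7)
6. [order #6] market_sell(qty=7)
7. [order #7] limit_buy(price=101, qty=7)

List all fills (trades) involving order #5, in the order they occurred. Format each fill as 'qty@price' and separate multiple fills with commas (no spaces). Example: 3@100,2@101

After op 1 [order #1] limit_sell(price=102, qty=5): fills=none; bids=[-] asks=[#1:5@102]
After op 2 [order #2] market_sell(qty=3): fills=none; bids=[-] asks=[#1:5@102]
After op 3 [order #3] limit_buy(price=98, qty=10): fills=none; bids=[#3:10@98] asks=[#1:5@102]
After op 4 [order #4] limit_sell(price=102, qty=9): fills=none; bids=[#3:10@98] asks=[#1:5@102 #4:9@102]
After op 5 [order #5] limit_buy(price=102, qty=7): fills=#5x#1:5@102 #5x#4:2@102; bids=[#3:10@98] asks=[#4:7@102]
After op 6 [order #6] market_sell(qty=7): fills=#3x#6:7@98; bids=[#3:3@98] asks=[#4:7@102]
After op 7 [order #7] limit_buy(price=101, qty=7): fills=none; bids=[#7:7@101 #3:3@98] asks=[#4:7@102]

Answer: 5@102,2@102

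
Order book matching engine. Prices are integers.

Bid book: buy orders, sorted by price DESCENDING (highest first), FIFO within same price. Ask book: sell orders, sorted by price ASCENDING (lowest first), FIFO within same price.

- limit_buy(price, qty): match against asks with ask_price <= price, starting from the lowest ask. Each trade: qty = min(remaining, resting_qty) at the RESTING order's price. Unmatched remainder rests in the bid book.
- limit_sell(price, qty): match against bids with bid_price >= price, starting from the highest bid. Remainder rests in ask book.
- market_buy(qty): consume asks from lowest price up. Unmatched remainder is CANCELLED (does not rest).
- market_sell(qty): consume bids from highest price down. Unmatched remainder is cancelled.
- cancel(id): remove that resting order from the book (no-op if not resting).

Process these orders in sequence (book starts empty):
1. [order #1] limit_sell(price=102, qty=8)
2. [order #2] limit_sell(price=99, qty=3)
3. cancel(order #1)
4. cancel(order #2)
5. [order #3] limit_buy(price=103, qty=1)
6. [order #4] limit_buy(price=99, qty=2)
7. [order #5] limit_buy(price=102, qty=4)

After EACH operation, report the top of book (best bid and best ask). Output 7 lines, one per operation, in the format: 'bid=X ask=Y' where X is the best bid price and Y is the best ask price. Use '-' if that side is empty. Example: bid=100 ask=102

Answer: bid=- ask=102
bid=- ask=99
bid=- ask=99
bid=- ask=-
bid=103 ask=-
bid=103 ask=-
bid=103 ask=-

Derivation:
After op 1 [order #1] limit_sell(price=102, qty=8): fills=none; bids=[-] asks=[#1:8@102]
After op 2 [order #2] limit_sell(price=99, qty=3): fills=none; bids=[-] asks=[#2:3@99 #1:8@102]
After op 3 cancel(order #1): fills=none; bids=[-] asks=[#2:3@99]
After op 4 cancel(order #2): fills=none; bids=[-] asks=[-]
After op 5 [order #3] limit_buy(price=103, qty=1): fills=none; bids=[#3:1@103] asks=[-]
After op 6 [order #4] limit_buy(price=99, qty=2): fills=none; bids=[#3:1@103 #4:2@99] asks=[-]
After op 7 [order #5] limit_buy(price=102, qty=4): fills=none; bids=[#3:1@103 #5:4@102 #4:2@99] asks=[-]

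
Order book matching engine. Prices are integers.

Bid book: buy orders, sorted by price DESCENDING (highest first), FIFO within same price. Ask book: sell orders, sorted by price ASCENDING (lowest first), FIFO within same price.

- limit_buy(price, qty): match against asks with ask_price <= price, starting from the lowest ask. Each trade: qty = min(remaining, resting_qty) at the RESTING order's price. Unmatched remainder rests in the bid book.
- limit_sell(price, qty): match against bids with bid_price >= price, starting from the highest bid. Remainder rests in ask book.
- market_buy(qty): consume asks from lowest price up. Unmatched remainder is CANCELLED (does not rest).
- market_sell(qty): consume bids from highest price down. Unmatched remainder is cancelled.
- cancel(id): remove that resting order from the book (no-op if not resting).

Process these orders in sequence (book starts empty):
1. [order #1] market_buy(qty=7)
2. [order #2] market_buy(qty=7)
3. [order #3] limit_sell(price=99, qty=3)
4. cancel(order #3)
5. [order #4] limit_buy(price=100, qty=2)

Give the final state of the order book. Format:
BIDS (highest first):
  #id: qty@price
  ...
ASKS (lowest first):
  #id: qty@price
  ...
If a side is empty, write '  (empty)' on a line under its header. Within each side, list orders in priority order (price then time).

Answer: BIDS (highest first):
  #4: 2@100
ASKS (lowest first):
  (empty)

Derivation:
After op 1 [order #1] market_buy(qty=7): fills=none; bids=[-] asks=[-]
After op 2 [order #2] market_buy(qty=7): fills=none; bids=[-] asks=[-]
After op 3 [order #3] limit_sell(price=99, qty=3): fills=none; bids=[-] asks=[#3:3@99]
After op 4 cancel(order #3): fills=none; bids=[-] asks=[-]
After op 5 [order #4] limit_buy(price=100, qty=2): fills=none; bids=[#4:2@100] asks=[-]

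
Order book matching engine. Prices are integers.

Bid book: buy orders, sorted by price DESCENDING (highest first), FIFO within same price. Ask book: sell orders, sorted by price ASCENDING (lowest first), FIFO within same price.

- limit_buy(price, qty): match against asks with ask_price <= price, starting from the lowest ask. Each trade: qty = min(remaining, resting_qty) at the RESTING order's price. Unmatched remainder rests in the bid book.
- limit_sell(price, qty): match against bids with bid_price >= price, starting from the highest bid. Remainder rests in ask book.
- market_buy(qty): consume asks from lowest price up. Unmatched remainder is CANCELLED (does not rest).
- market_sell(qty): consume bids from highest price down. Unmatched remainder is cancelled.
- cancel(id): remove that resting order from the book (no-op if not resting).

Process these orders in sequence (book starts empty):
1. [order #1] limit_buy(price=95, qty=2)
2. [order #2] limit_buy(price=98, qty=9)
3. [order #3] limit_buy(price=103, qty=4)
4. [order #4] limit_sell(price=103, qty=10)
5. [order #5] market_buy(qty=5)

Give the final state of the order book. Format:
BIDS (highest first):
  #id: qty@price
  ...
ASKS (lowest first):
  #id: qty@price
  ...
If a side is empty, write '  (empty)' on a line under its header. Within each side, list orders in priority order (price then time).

Answer: BIDS (highest first):
  #2: 9@98
  #1: 2@95
ASKS (lowest first):
  #4: 1@103

Derivation:
After op 1 [order #1] limit_buy(price=95, qty=2): fills=none; bids=[#1:2@95] asks=[-]
After op 2 [order #2] limit_buy(price=98, qty=9): fills=none; bids=[#2:9@98 #1:2@95] asks=[-]
After op 3 [order #3] limit_buy(price=103, qty=4): fills=none; bids=[#3:4@103 #2:9@98 #1:2@95] asks=[-]
After op 4 [order #4] limit_sell(price=103, qty=10): fills=#3x#4:4@103; bids=[#2:9@98 #1:2@95] asks=[#4:6@103]
After op 5 [order #5] market_buy(qty=5): fills=#5x#4:5@103; bids=[#2:9@98 #1:2@95] asks=[#4:1@103]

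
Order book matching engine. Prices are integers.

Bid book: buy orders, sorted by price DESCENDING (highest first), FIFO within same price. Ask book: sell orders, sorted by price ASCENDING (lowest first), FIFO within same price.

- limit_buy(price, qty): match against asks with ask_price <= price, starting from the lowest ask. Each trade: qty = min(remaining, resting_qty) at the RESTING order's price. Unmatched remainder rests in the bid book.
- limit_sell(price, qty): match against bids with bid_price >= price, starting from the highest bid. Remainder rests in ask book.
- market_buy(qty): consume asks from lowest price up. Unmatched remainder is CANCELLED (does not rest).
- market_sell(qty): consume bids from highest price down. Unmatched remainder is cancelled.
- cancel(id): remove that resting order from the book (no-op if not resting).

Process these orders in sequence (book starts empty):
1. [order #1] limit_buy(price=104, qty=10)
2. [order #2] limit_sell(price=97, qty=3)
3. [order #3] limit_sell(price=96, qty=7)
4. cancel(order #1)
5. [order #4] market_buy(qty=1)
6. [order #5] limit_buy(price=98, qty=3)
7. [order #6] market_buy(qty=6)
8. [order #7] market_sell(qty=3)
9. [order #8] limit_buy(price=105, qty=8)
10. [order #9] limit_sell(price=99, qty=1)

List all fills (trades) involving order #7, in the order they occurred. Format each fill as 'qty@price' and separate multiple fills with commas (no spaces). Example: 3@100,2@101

Answer: 3@98

Derivation:
After op 1 [order #1] limit_buy(price=104, qty=10): fills=none; bids=[#1:10@104] asks=[-]
After op 2 [order #2] limit_sell(price=97, qty=3): fills=#1x#2:3@104; bids=[#1:7@104] asks=[-]
After op 3 [order #3] limit_sell(price=96, qty=7): fills=#1x#3:7@104; bids=[-] asks=[-]
After op 4 cancel(order #1): fills=none; bids=[-] asks=[-]
After op 5 [order #4] market_buy(qty=1): fills=none; bids=[-] asks=[-]
After op 6 [order #5] limit_buy(price=98, qty=3): fills=none; bids=[#5:3@98] asks=[-]
After op 7 [order #6] market_buy(qty=6): fills=none; bids=[#5:3@98] asks=[-]
After op 8 [order #7] market_sell(qty=3): fills=#5x#7:3@98; bids=[-] asks=[-]
After op 9 [order #8] limit_buy(price=105, qty=8): fills=none; bids=[#8:8@105] asks=[-]
After op 10 [order #9] limit_sell(price=99, qty=1): fills=#8x#9:1@105; bids=[#8:7@105] asks=[-]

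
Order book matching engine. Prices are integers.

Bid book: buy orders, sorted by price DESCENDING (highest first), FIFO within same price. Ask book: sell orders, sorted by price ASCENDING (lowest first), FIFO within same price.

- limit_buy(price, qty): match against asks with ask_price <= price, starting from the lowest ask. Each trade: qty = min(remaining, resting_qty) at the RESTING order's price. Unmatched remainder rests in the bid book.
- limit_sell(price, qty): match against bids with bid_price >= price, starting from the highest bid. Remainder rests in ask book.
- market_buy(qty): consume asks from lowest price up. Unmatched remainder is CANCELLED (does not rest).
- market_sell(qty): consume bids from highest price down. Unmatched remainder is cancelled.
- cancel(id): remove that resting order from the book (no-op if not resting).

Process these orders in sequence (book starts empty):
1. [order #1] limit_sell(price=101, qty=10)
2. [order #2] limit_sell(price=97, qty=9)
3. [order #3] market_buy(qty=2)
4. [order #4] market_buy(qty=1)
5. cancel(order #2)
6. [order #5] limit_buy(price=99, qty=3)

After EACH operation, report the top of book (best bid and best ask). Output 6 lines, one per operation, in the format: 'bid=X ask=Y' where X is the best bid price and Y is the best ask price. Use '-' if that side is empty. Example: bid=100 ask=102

After op 1 [order #1] limit_sell(price=101, qty=10): fills=none; bids=[-] asks=[#1:10@101]
After op 2 [order #2] limit_sell(price=97, qty=9): fills=none; bids=[-] asks=[#2:9@97 #1:10@101]
After op 3 [order #3] market_buy(qty=2): fills=#3x#2:2@97; bids=[-] asks=[#2:7@97 #1:10@101]
After op 4 [order #4] market_buy(qty=1): fills=#4x#2:1@97; bids=[-] asks=[#2:6@97 #1:10@101]
After op 5 cancel(order #2): fills=none; bids=[-] asks=[#1:10@101]
After op 6 [order #5] limit_buy(price=99, qty=3): fills=none; bids=[#5:3@99] asks=[#1:10@101]

Answer: bid=- ask=101
bid=- ask=97
bid=- ask=97
bid=- ask=97
bid=- ask=101
bid=99 ask=101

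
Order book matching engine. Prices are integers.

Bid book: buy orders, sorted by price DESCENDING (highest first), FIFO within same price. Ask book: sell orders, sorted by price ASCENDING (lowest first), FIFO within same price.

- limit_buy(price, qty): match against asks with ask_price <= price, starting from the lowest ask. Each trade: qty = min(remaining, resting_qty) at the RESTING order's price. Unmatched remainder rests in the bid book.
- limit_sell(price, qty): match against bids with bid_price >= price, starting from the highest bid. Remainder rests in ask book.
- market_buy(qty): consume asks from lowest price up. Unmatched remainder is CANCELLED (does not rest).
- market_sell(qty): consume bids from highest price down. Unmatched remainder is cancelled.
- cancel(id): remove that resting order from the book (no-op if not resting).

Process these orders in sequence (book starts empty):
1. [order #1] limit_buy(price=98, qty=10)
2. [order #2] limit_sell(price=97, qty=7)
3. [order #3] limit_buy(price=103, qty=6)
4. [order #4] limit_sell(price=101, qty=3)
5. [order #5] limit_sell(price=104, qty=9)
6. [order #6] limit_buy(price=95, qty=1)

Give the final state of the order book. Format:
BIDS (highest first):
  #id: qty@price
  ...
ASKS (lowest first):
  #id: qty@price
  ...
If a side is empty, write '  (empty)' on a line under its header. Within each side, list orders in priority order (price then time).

After op 1 [order #1] limit_buy(price=98, qty=10): fills=none; bids=[#1:10@98] asks=[-]
After op 2 [order #2] limit_sell(price=97, qty=7): fills=#1x#2:7@98; bids=[#1:3@98] asks=[-]
After op 3 [order #3] limit_buy(price=103, qty=6): fills=none; bids=[#3:6@103 #1:3@98] asks=[-]
After op 4 [order #4] limit_sell(price=101, qty=3): fills=#3x#4:3@103; bids=[#3:3@103 #1:3@98] asks=[-]
After op 5 [order #5] limit_sell(price=104, qty=9): fills=none; bids=[#3:3@103 #1:3@98] asks=[#5:9@104]
After op 6 [order #6] limit_buy(price=95, qty=1): fills=none; bids=[#3:3@103 #1:3@98 #6:1@95] asks=[#5:9@104]

Answer: BIDS (highest first):
  #3: 3@103
  #1: 3@98
  #6: 1@95
ASKS (lowest first):
  #5: 9@104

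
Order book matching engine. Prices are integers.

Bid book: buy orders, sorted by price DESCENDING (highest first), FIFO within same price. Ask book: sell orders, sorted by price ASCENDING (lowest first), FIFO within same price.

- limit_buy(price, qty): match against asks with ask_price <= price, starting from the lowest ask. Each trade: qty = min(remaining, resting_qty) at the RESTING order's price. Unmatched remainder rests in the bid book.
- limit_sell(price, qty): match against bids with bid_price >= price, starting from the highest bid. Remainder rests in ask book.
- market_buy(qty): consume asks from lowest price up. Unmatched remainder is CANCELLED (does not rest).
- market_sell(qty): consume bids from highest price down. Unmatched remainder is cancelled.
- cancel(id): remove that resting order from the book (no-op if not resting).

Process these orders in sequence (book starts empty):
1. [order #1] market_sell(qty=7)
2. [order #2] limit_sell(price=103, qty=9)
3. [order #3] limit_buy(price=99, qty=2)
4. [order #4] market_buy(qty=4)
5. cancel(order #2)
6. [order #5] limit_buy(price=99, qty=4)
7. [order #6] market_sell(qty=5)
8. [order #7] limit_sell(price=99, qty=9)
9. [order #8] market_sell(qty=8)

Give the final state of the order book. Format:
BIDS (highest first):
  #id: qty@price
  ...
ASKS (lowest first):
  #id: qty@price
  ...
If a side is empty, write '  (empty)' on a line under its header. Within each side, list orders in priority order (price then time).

Answer: BIDS (highest first):
  (empty)
ASKS (lowest first):
  #7: 8@99

Derivation:
After op 1 [order #1] market_sell(qty=7): fills=none; bids=[-] asks=[-]
After op 2 [order #2] limit_sell(price=103, qty=9): fills=none; bids=[-] asks=[#2:9@103]
After op 3 [order #3] limit_buy(price=99, qty=2): fills=none; bids=[#3:2@99] asks=[#2:9@103]
After op 4 [order #4] market_buy(qty=4): fills=#4x#2:4@103; bids=[#3:2@99] asks=[#2:5@103]
After op 5 cancel(order #2): fills=none; bids=[#3:2@99] asks=[-]
After op 6 [order #5] limit_buy(price=99, qty=4): fills=none; bids=[#3:2@99 #5:4@99] asks=[-]
After op 7 [order #6] market_sell(qty=5): fills=#3x#6:2@99 #5x#6:3@99; bids=[#5:1@99] asks=[-]
After op 8 [order #7] limit_sell(price=99, qty=9): fills=#5x#7:1@99; bids=[-] asks=[#7:8@99]
After op 9 [order #8] market_sell(qty=8): fills=none; bids=[-] asks=[#7:8@99]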